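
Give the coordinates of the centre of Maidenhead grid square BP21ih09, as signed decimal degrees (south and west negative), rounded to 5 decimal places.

61.33125, -155.32917

Field B=1, P=15: +1·20° lon, +15·10° lat → SW at lon -160°, lat 60°.
Square 2, 1: +2·2° lon, +1·1° lat → SW at lon -156°, lat 61°.
Subsquare i=8, h=7: +8·0.0833333° lon, +7·0.0416667° lat → SW at lon -155.333°, lat 61.2917°.
Extended square 0, 9: +0·0.00833333° lon, +9·0.00416667° lat → SW at lon -155.333°, lat 61.3292°.
Cell spans 0.00833333° lon × 0.00416667° lat. Centre is SW corner plus half of each.
latitude 61.33125, longitude -155.32917.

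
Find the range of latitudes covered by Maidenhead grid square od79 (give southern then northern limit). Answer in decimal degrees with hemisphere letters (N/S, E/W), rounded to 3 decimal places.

Field O=14, D=3: +14·20° lon, +3·10° lat → SW at lon 100°, lat -60°.
Square 7, 9: +7·2° lon, +9·1° lat → SW at lon 114°, lat -51°.
Cell spans 2° lon × 1° lat.
south 51.000° S, north 50.000° S.

51.000° S, 50.000° S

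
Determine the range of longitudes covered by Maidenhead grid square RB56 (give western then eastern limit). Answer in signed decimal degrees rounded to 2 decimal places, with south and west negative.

Field R=17, B=1: +17·20° lon, +1·10° lat → SW at lon 160°, lat -80°.
Square 5, 6: +5·2° lon, +6·1° lat → SW at lon 170°, lat -74°.
Cell spans 2° lon × 1° lat.
west 170.00, east 172.00.

170.00, 172.00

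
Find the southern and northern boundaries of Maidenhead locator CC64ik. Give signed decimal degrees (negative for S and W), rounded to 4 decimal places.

Field C=2, C=2: +2·20° lon, +2·10° lat → SW at lon -140°, lat -70°.
Square 6, 4: +6·2° lon, +4·1° lat → SW at lon -128°, lat -66°.
Subsquare i=8, k=10: +8·0.0833333° lon, +10·0.0416667° lat → SW at lon -127.333°, lat -65.5833°.
Cell spans 0.0833333° lon × 0.0416667° lat.
south -65.5833, north -65.5417.

-65.5833, -65.5417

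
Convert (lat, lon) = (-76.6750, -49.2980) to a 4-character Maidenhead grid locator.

Add 180° to longitude and 90° to latitude: 130.70, 13.33.
Field: lon ⌊130.70/20⌋ = 6 → G; lat ⌊13.33/10⌋ = 1 → B.
Square: lon ⌊10.70/2⌋ = 5; lat ⌊3.33/1⌋ = 3.

GB53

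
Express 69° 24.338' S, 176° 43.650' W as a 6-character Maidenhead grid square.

Shift to the Maidenhead origin (180°W, 90°S): lon 3.2725, lat 20.5944.
Field (20°×10°, letters A–R): 3.2725/20 → 0 → A, 20.5944/10 → 2 → C; chars AC.
Square (2°×1°, digits 0–9): 3.2725/2 → 1, 0.5944/1 → 0; chars 10.
Subsquare (5′×2.5′, letters a–x): 1.2725/0.0833333 → 15 → p, 0.5944/0.0416667 → 14 → o; chars po.

AC10po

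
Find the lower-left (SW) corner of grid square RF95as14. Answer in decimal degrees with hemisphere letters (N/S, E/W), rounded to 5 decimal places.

34.23333° S, 178.00833° E

Field R=17, F=5: +17·20° lon, +5·10° lat → SW at lon 160°, lat -40°.
Square 9, 5: +9·2° lon, +5·1° lat → SW at lon 178°, lat -35°.
Subsquare a=0, s=18: +0·0.0833333° lon, +18·0.0416667° lat → SW at lon 178°, lat -34.25°.
Extended square 1, 4: +1·0.00833333° lon, +4·0.00416667° lat → SW at lon 178.008°, lat -34.2333°.
latitude 34.23333° S, longitude 178.00833° E.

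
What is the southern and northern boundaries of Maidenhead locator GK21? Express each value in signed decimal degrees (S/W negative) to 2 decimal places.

11.00, 12.00

Field G=6, K=10: +6·20° lon, +10·10° lat → SW at lon -60°, lat 10°.
Square 2, 1: +2·2° lon, +1·1° lat → SW at lon -56°, lat 11°.
Cell spans 2° lon × 1° lat.
south 11.00, north 12.00.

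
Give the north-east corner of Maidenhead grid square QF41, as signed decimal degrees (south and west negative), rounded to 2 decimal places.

Field Q=16, F=5: +16·20° lon, +5·10° lat → SW at lon 140°, lat -40°.
Square 4, 1: +4·2° lon, +1·1° lat → SW at lon 148°, lat -39°.
Cell spans 2° lon × 1° lat. NE corner is SW corner plus one full cell.
latitude -38.00, longitude 150.00.

-38.00, 150.00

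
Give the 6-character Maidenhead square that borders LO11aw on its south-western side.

Longitude subsquare a = 0; −1 → -1, wraps to 23 = x, carry into square.
Longitude square 1; −1 → 0.
Latitude subsquare w = 22; −1 → 21 = v.

LO01xv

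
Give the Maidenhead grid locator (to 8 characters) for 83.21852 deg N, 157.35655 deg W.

BR13hf72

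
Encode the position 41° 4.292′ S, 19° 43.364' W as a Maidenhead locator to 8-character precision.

IE08dw32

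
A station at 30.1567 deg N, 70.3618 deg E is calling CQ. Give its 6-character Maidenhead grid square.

MM50ed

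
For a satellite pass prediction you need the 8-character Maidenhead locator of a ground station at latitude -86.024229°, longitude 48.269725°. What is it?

LA43dx24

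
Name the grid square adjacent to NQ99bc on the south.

Latitude subsquare c = 2; −1 → 1 = b.
The longitude characters are unchanged.

NQ99bb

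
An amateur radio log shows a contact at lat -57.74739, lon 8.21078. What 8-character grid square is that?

JD42cg50

Add 180° to longitude and 90° to latitude: 188.21078, 32.25261.
Field (20°×10°, letters A–R): lon ⌊188.21078/20⌋ = 9 → J; lat ⌊32.25261/10⌋ = 3 → D.
Square (2°×1°, digits 0–9): lon ⌊8.21078/2⌋ = 4; lat ⌊2.25261/1⌋ = 2.
Subsquare (5′×2.5′, letters a–x): lon ⌊0.21078/0.0833333⌋ = 2 → c; lat ⌊0.25261/0.0416667⌋ = 6 → g.
Extended square (30″×15″, digits 0–9): lon ⌊0.04411/0.00833333⌋ = 5; lat ⌊0.00261/0.00416667⌋ = 0.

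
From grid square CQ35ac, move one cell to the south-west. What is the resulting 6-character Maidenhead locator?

CQ25xb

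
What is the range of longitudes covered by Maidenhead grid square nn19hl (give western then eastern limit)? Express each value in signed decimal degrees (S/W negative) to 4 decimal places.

82.5833, 82.6667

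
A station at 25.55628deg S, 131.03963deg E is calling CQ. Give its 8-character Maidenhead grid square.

Shift to the Maidenhead origin (180°W, 90°S): lon 311.03963, lat 64.44372.
Field: lon ⌊311.03963/20⌋ = 15 → P; lat ⌊64.44372/10⌋ = 6 → G.
Square: lon ⌊11.03963/2⌋ = 5; lat ⌊4.44372/1⌋ = 4.
Subsquare: lon ⌊1.03963/0.0833333⌋ = 12 → m; lat ⌊0.44372/0.0416667⌋ = 10 → k.
Extended square: lon ⌊0.03963/0.00833333⌋ = 4; lat ⌊0.02705/0.00416667⌋ = 6.

PG54mk46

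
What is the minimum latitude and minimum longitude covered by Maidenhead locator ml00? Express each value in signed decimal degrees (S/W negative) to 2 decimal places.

Field M=12, L=11: +12·20° lon, +11·10° lat → SW at lon 60°, lat 20°.
Square 0, 0: +0·2° lon, +0·1° lat → SW at lon 60°, lat 20°.
latitude 20.00, longitude 60.00.

20.00, 60.00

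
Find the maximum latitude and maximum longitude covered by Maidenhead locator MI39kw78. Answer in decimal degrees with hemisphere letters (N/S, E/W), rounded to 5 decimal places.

Field M=12, I=8: +12·20° lon, +8·10° lat → SW at lon 60°, lat -10°.
Square 3, 9: +3·2° lon, +9·1° lat → SW at lon 66°, lat -1°.
Subsquare k=10, w=22: +10·0.0833333° lon, +22·0.0416667° lat → SW at lon 66.8333°, lat -0.0833333°.
Extended square 7, 8: +7·0.00833333° lon, +8·0.00416667° lat → SW at lon 66.8917°, lat -0.05°.
Cell spans 0.00833333° lon × 0.00416667° lat. NE corner is SW corner plus one full cell.
latitude 0.04583° S, longitude 66.90000° E.

0.04583° S, 66.90000° E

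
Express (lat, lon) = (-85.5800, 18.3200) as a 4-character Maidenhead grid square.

JA94

Offset from 180°W / 90°S: lon 198.32°, lat 4.42°.
Field (20°×10°, letters A–R): lon ⌊198.32/20⌋ = 9 → J; lat ⌊4.42/10⌋ = 0 → A.
Square (2°×1°, digits 0–9): lon ⌊18.32/2⌋ = 9; lat ⌊4.42/1⌋ = 4.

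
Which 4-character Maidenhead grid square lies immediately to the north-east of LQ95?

MQ06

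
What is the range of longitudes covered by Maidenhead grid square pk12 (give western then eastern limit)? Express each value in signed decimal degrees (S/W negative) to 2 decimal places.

Field P=15, K=10: +15·20° lon, +10·10° lat → SW at lon 120°, lat 10°.
Square 1, 2: +1·2° lon, +2·1° lat → SW at lon 122°, lat 12°.
Cell spans 2° lon × 1° lat.
west 122.00, east 124.00.

122.00, 124.00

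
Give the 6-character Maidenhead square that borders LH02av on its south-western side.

KH92xu

Longitude subsquare a = 0; −1 → -1, wraps to 23 = x, carry into square.
Longitude square 0; −1 → -1, wraps to 9, carry into field.
Longitude field L = 11; −1 → 10 = K.
Latitude subsquare v = 21; −1 → 20 = u.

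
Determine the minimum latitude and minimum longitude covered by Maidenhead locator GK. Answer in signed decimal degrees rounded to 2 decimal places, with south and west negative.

10.00, -60.00

Field G=6, K=10: +6·20° lon, +10·10° lat → SW at lon -60°, lat 10°.
latitude 10.00, longitude -60.00.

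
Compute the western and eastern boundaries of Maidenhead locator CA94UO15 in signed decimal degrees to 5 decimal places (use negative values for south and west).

-120.32500, -120.31667

Field C=2, A=0: +2·20° lon, +0·10° lat → SW at lon -140°, lat -90°.
Square 9, 4: +9·2° lon, +4·1° lat → SW at lon -122°, lat -86°.
Subsquare u=20, o=14: +20·0.0833333° lon, +14·0.0416667° lat → SW at lon -120.333°, lat -85.4167°.
Extended square 1, 5: +1·0.00833333° lon, +5·0.00416667° lat → SW at lon -120.325°, lat -85.3958°.
Cell spans 0.00833333° lon × 0.00416667° lat.
west -120.32500, east -120.31667.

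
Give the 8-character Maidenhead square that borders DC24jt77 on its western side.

Longitude extended square 7; −1 → 6.
The latitude characters are unchanged.

DC24jt67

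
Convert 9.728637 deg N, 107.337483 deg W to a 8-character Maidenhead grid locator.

DJ69hr94

Add 180° to longitude and 90° to latitude: 72.66252, 99.72864.
Field: 72.66252/20 → 3 → D, 99.72864/10 → 9 → J; chars DJ.
Square: 12.66252/2 → 6, 9.72864/1 → 9; chars 69.
Subsquare: 0.66252/0.0833333 → 7 → h, 0.72864/0.0416667 → 17 → r; chars hr.
Extended square: 0.07918/0.00833333 → 9, 0.02030/0.00416667 → 4; chars 94.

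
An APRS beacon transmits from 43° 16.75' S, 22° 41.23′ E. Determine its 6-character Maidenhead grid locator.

Add 180° to longitude and 90° to latitude: 202.6872, 46.7208.
Field (20°×10°, letters A–R): 202.6872/20 → 10 → K, 46.7208/10 → 4 → E; chars KE.
Square (2°×1°, digits 0–9): 2.6872/2 → 1, 6.7208/1 → 6; chars 16.
Subsquare (5′×2.5′, letters a–x): 0.6872/0.0833333 → 8 → i, 0.7208/0.0416667 → 17 → r; chars ir.

KE16ir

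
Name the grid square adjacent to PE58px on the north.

Latitude subsquare x = 23; +1 → 24, wraps to 0 = a, carry into square.
Latitude square 8; +1 → 9.
The longitude characters are unchanged.

PE59pa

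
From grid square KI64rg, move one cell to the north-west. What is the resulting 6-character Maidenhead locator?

Longitude subsquare r = 17; −1 → 16 = q.
Latitude subsquare g = 6; +1 → 7 = h.

KI64qh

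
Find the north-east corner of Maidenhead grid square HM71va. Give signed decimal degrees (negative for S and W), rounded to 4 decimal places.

Field H=7, M=12: +7·20° lon, +12·10° lat → SW at lon -40°, lat 30°.
Square 7, 1: +7·2° lon, +1·1° lat → SW at lon -26°, lat 31°.
Subsquare v=21, a=0: +21·0.0833333° lon, +0·0.0416667° lat → SW at lon -24.25°, lat 31°.
Cell spans 0.0833333° lon × 0.0416667° lat. NE corner is SW corner plus one full cell.
latitude 31.0417, longitude -24.1667.

31.0417, -24.1667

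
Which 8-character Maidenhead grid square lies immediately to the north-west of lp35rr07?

LP35qr98

Longitude extended square 0; −1 → -1, wraps to 9, carry into subsquare.
Longitude subsquare r = 17; −1 → 16 = q.
Latitude extended square 7; +1 → 8.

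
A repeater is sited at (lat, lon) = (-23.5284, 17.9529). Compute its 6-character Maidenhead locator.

JG86xl

Shift to the Maidenhead origin (180°W, 90°S): lon 197.9529, lat 66.4716.
Field (20°×10°, letters A–R): 197.9529/20 → 9 → J, 66.4716/10 → 6 → G; chars JG.
Square (2°×1°, digits 0–9): 17.9529/2 → 8, 6.4716/1 → 6; chars 86.
Subsquare (5′×2.5′, letters a–x): 1.9529/0.0833333 → 23 → x, 0.4716/0.0416667 → 11 → l; chars xl.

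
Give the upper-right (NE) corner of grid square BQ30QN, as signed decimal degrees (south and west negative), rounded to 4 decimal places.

70.5833, -152.5833

Field B=1, Q=16: +1·20° lon, +16·10° lat → SW at lon -160°, lat 70°.
Square 3, 0: +3·2° lon, +0·1° lat → SW at lon -154°, lat 70°.
Subsquare q=16, n=13: +16·0.0833333° lon, +13·0.0416667° lat → SW at lon -152.667°, lat 70.5417°.
Cell spans 0.0833333° lon × 0.0416667° lat. NE corner is SW corner plus one full cell.
latitude 70.5833, longitude -152.5833.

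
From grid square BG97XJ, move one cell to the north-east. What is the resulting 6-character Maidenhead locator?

Longitude subsquare x = 23; +1 → 24, wraps to 0 = a, carry into square.
Longitude square 9; +1 → 10, wraps to 0, carry into field.
Longitude field B = 1; +1 → 2 = C.
Latitude subsquare j = 9; +1 → 10 = k.

CG07ak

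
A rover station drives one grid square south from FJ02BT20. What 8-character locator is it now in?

Latitude extended square 0; −1 → -1, wraps to 9, carry into subsquare.
Latitude subsquare t = 19; −1 → 18 = s.
The longitude characters are unchanged.

FJ02bs29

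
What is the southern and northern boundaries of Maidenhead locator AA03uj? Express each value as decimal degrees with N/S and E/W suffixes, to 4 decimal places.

Field A=0, A=0: +0·20° lon, +0·10° lat → SW at lon -180°, lat -90°.
Square 0, 3: +0·2° lon, +3·1° lat → SW at lon -180°, lat -87°.
Subsquare u=20, j=9: +20·0.0833333° lon, +9·0.0416667° lat → SW at lon -178.333°, lat -86.625°.
Cell spans 0.0833333° lon × 0.0416667° lat.
south 86.6250° S, north 86.5833° S.

86.6250° S, 86.5833° S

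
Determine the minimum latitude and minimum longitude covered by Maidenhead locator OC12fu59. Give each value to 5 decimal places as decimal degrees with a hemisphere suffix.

Field O=14, C=2: +14·20° lon, +2·10° lat → SW at lon 100°, lat -70°.
Square 1, 2: +1·2° lon, +2·1° lat → SW at lon 102°, lat -68°.
Subsquare f=5, u=20: +5·0.0833333° lon, +20·0.0416667° lat → SW at lon 102.417°, lat -67.1667°.
Extended square 5, 9: +5·0.00833333° lon, +9·0.00416667° lat → SW at lon 102.458°, lat -67.1292°.
latitude 67.12917° S, longitude 102.45833° E.

67.12917° S, 102.45833° E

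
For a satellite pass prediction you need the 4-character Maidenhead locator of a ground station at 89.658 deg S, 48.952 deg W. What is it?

GA50

Offset from 180°W / 90°S: lon 131.05°, lat 0.34°.
Field (20°×10°, letters A–R): 131.05/20 → 6 → G, 0.34/10 → 0 → A; chars GA.
Square (2°×1°, digits 0–9): 11.05/2 → 5, 0.34/1 → 0; chars 50.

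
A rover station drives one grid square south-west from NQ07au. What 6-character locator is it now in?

Longitude subsquare a = 0; −1 → -1, wraps to 23 = x, carry into square.
Longitude square 0; −1 → -1, wraps to 9, carry into field.
Longitude field N = 13; −1 → 12 = M.
Latitude subsquare u = 20; −1 → 19 = t.

MQ97xt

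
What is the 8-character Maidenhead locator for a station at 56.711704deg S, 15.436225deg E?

JD73rg29

Shift to the Maidenhead origin (180°W, 90°S): lon 195.43623, lat 33.28830.
Field (20°×10°, letters A–R): 195.43623/20 → 9 → J, 33.28830/10 → 3 → D; chars JD.
Square (2°×1°, digits 0–9): 15.43623/2 → 7, 3.28830/1 → 3; chars 73.
Subsquare (5′×2.5′, letters a–x): 1.43623/0.0833333 → 17 → r, 0.28830/0.0416667 → 6 → g; chars rg.
Extended square (30″×15″, digits 0–9): 0.01956/0.00833333 → 2, 0.03830/0.00416667 → 9; chars 29.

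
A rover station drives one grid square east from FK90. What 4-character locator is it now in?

GK00

Longitude square 9; +1 → 10, wraps to 0, carry into field.
Longitude field F = 5; +1 → 6 = G.
The latitude characters are unchanged.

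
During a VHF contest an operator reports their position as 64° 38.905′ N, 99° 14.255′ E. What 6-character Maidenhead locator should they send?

NP94op

Add 180° to longitude and 90° to latitude: 279.2376, 154.6484.
Field: 279.2376/20 → 13 → N, 154.6484/10 → 15 → P; chars NP.
Square: 19.2376/2 → 9, 4.6484/1 → 4; chars 94.
Subsquare: 1.2376/0.0833333 → 14 → o, 0.6484/0.0416667 → 15 → p; chars op.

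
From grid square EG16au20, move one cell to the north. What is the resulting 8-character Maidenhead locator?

Latitude extended square 0; +1 → 1.
The longitude characters are unchanged.

EG16au21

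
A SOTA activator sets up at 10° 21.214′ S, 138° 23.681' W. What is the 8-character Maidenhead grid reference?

Add 180° to longitude and 90° to latitude: 41.60532, 79.64643.
Field: lon ⌊41.60532/20⌋ = 2 → C; lat ⌊79.64643/10⌋ = 7 → H.
Square: lon ⌊1.60532/2⌋ = 0; lat ⌊9.64643/1⌋ = 9.
Subsquare: lon ⌊1.60532/0.0833333⌋ = 19 → t; lat ⌊0.64643/0.0416667⌋ = 15 → p.
Extended square: lon ⌊0.02198/0.00833333⌋ = 2; lat ⌊0.02143/0.00416667⌋ = 5.

CH09tp25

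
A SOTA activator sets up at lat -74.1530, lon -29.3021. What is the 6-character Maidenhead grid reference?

HB55iu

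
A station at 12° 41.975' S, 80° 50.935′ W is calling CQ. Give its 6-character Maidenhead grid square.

Shift to the Maidenhead origin (180°W, 90°S): lon 99.1511, lat 77.3004.
Field: lon ⌊99.1511/20⌋ = 4 → E; lat ⌊77.3004/10⌋ = 7 → H.
Square: lon ⌊19.1511/2⌋ = 9; lat ⌊7.3004/1⌋ = 7.
Subsquare: lon ⌊1.1511/0.0833333⌋ = 13 → n; lat ⌊0.3004/0.0416667⌋ = 7 → h.

EH97nh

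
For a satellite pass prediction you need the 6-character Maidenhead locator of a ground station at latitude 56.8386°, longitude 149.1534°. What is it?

Add 180° to longitude and 90° to latitude: 329.1534, 146.8386.
Field (20°×10°, letters A–R): 329.1534/20 → 16 → Q, 146.8386/10 → 14 → O; chars QO.
Square (2°×1°, digits 0–9): 9.1534/2 → 4, 6.8386/1 → 6; chars 46.
Subsquare (5′×2.5′, letters a–x): 1.1534/0.0833333 → 13 → n, 0.8386/0.0416667 → 20 → u; chars nu.

QO46nu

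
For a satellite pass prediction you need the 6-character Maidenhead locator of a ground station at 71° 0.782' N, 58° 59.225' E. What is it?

LQ91la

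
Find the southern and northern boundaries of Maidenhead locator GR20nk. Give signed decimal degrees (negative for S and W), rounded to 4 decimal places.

Field G=6, R=17: +6·20° lon, +17·10° lat → SW at lon -60°, lat 80°.
Square 2, 0: +2·2° lon, +0·1° lat → SW at lon -56°, lat 80°.
Subsquare n=13, k=10: +13·0.0833333° lon, +10·0.0416667° lat → SW at lon -54.9167°, lat 80.4167°.
Cell spans 0.0833333° lon × 0.0416667° lat.
south 80.4167, north 80.4583.

80.4167, 80.4583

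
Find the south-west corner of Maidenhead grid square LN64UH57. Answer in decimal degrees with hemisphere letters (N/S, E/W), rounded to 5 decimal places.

44.32083° N, 53.70833° E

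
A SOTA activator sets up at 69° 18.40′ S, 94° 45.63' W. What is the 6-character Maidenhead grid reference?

EC20oq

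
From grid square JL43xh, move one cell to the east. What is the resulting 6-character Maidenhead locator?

Longitude subsquare x = 23; +1 → 24, wraps to 0 = a, carry into square.
Longitude square 4; +1 → 5.
The latitude characters are unchanged.

JL53ah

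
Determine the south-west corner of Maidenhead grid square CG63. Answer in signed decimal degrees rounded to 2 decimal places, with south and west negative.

-27.00, -128.00

Field C=2, G=6: +2·20° lon, +6·10° lat → SW at lon -140°, lat -30°.
Square 6, 3: +6·2° lon, +3·1° lat → SW at lon -128°, lat -27°.
latitude -27.00, longitude -128.00.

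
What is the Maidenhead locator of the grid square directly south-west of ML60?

Longitude square 6; −1 → 5.
Latitude square 0; −1 → -1, wraps to 9, carry into field.
Latitude field L = 11; −1 → 10 = K.

MK59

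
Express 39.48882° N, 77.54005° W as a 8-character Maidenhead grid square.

Offset from 180°W / 90°S: lon 102.45995°, lat 129.48882°.
Field: lon ⌊102.45995/20⌋ = 5 → F; lat ⌊129.48882/10⌋ = 12 → M.
Square: lon ⌊2.45995/2⌋ = 1; lat ⌊9.48882/1⌋ = 9.
Subsquare: lon ⌊0.45995/0.0833333⌋ = 5 → f; lat ⌊0.48882/0.0416667⌋ = 11 → l.
Extended square: lon ⌊0.04328/0.00833333⌋ = 5; lat ⌊0.03049/0.00416667⌋ = 7.

FM19fl57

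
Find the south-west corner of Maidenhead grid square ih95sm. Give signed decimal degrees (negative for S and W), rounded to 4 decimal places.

-14.5000, -0.5000

Field I=8, H=7: +8·20° lon, +7·10° lat → SW at lon -20°, lat -20°.
Square 9, 5: +9·2° lon, +5·1° lat → SW at lon -2°, lat -15°.
Subsquare s=18, m=12: +18·0.0833333° lon, +12·0.0416667° lat → SW at lon -0.5°, lat -14.5°.
latitude -14.5000, longitude -0.5000.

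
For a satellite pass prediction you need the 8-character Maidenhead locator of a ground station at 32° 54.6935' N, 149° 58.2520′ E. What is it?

QM42xv68

Offset from 180°W / 90°S: lon 329.97087°, lat 122.91156°.
Field: 329.97087/20 → 16 → Q, 122.91156/10 → 12 → M; chars QM.
Square: 9.97087/2 → 4, 2.91156/1 → 2; chars 42.
Subsquare: 1.97087/0.0833333 → 23 → x, 0.91156/0.0416667 → 21 → v; chars xv.
Extended square: 0.05420/0.00833333 → 6, 0.03656/0.00416667 → 8; chars 68.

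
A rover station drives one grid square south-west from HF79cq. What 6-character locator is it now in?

HF79bp

Longitude subsquare c = 2; −1 → 1 = b.
Latitude subsquare q = 16; −1 → 15 = p.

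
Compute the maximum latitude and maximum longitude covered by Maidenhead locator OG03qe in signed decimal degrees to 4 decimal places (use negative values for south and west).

-26.7917, 101.4167

Field O=14, G=6: +14·20° lon, +6·10° lat → SW at lon 100°, lat -30°.
Square 0, 3: +0·2° lon, +3·1° lat → SW at lon 100°, lat -27°.
Subsquare q=16, e=4: +16·0.0833333° lon, +4·0.0416667° lat → SW at lon 101.333°, lat -26.8333°.
Cell spans 0.0833333° lon × 0.0416667° lat. NE corner is SW corner plus one full cell.
latitude -26.7917, longitude 101.4167.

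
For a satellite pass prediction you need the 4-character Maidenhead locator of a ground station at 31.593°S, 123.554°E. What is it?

PF18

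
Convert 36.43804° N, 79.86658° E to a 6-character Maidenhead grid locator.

Shift to the Maidenhead origin (180°W, 90°S): lon 259.8666, lat 126.4380.
Field: 259.8666/20 → 12 → M, 126.4380/10 → 12 → M; chars MM.
Square: 19.8666/2 → 9, 6.4380/1 → 6; chars 96.
Subsquare: 1.8666/0.0833333 → 22 → w, 0.4380/0.0416667 → 10 → k; chars wk.

MM96wk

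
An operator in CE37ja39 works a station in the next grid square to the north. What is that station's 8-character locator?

Latitude extended square 9; +1 → 10, wraps to 0, carry into subsquare.
Latitude subsquare a = 0; +1 → 1 = b.
The longitude characters are unchanged.

CE37jb30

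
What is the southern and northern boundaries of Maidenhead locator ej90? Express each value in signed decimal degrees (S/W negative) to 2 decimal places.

0.00, 1.00

Field E=4, J=9: +4·20° lon, +9·10° lat → SW at lon -100°, lat 0°.
Square 9, 0: +9·2° lon, +0·1° lat → SW at lon -82°, lat 0°.
Cell spans 2° lon × 1° lat.
south 0.00, north 1.00.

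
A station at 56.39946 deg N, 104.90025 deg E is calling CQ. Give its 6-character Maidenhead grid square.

OO26kj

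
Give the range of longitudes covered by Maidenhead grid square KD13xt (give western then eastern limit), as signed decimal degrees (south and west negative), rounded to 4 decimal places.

23.9167, 24.0000

Field K=10, D=3: +10·20° lon, +3·10° lat → SW at lon 20°, lat -60°.
Square 1, 3: +1·2° lon, +3·1° lat → SW at lon 22°, lat -57°.
Subsquare x=23, t=19: +23·0.0833333° lon, +19·0.0416667° lat → SW at lon 23.9167°, lat -56.2083°.
Cell spans 0.0833333° lon × 0.0416667° lat.
west 23.9167, east 24.0000.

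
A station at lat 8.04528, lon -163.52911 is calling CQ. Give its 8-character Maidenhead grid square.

AJ88fb60

Shift to the Maidenhead origin (180°W, 90°S): lon 16.47089, lat 98.04528.
Field (20°×10°, letters A–R): 16.47089/20 → 0 → A, 98.04528/10 → 9 → J; chars AJ.
Square (2°×1°, digits 0–9): 16.47089/2 → 8, 8.04528/1 → 8; chars 88.
Subsquare (5′×2.5′, letters a–x): 0.47089/0.0833333 → 5 → f, 0.04528/0.0416667 → 1 → b; chars fb.
Extended square (30″×15″, digits 0–9): 0.05422/0.00833333 → 6, 0.00361/0.00416667 → 0; chars 60.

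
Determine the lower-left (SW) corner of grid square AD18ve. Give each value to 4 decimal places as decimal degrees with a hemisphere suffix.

51.8333° S, 176.2500° W

Field A=0, D=3: +0·20° lon, +3·10° lat → SW at lon -180°, lat -60°.
Square 1, 8: +1·2° lon, +8·1° lat → SW at lon -178°, lat -52°.
Subsquare v=21, e=4: +21·0.0833333° lon, +4·0.0416667° lat → SW at lon -176.25°, lat -51.8333°.
latitude 51.8333° S, longitude 176.2500° W.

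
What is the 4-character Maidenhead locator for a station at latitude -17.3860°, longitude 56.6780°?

Shift to the Maidenhead origin (180°W, 90°S): lon 236.68, lat 72.61.
Field: lon ⌊236.68/20⌋ = 11 → L; lat ⌊72.61/10⌋ = 7 → H.
Square: lon ⌊16.68/2⌋ = 8; lat ⌊2.61/1⌋ = 2.

LH82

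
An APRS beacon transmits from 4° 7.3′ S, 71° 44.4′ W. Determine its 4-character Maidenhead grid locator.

Shift to the Maidenhead origin (180°W, 90°S): lon 108.26, lat 85.88.
Field: lon ⌊108.26/20⌋ = 5 → F; lat ⌊85.88/10⌋ = 8 → I.
Square: lon ⌊8.26/2⌋ = 4; lat ⌊5.88/1⌋ = 5.

FI45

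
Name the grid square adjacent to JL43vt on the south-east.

JL43ws

Longitude subsquare v = 21; +1 → 22 = w.
Latitude subsquare t = 19; −1 → 18 = s.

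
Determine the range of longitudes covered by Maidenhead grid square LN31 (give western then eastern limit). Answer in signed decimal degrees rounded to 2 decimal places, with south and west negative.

46.00, 48.00

Field L=11, N=13: +11·20° lon, +13·10° lat → SW at lon 40°, lat 40°.
Square 3, 1: +3·2° lon, +1·1° lat → SW at lon 46°, lat 41°.
Cell spans 2° lon × 1° lat.
west 46.00, east 48.00.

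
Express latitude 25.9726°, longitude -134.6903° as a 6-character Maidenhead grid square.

CL25px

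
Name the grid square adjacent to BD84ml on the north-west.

Longitude subsquare m = 12; −1 → 11 = l.
Latitude subsquare l = 11; +1 → 12 = m.

BD84lm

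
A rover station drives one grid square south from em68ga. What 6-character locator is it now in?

Latitude subsquare a = 0; −1 → -1, wraps to 23 = x, carry into square.
Latitude square 8; −1 → 7.
The longitude characters are unchanged.

EM67gx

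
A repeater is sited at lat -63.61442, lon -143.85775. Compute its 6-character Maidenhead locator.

Offset from 180°W / 90°S: lon 36.1422°, lat 26.3856°.
Field (20°×10°, letters A–R): 36.1422/20 → 1 → B, 26.3856/10 → 2 → C; chars BC.
Square (2°×1°, digits 0–9): 16.1422/2 → 8, 6.3856/1 → 6; chars 86.
Subsquare (5′×2.5′, letters a–x): 0.1422/0.0833333 → 1 → b, 0.3856/0.0416667 → 9 → j; chars bj.

BC86bj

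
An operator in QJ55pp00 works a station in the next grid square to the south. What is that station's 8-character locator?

QJ55po09

Latitude extended square 0; −1 → -1, wraps to 9, carry into subsquare.
Latitude subsquare p = 15; −1 → 14 = o.
The longitude characters are unchanged.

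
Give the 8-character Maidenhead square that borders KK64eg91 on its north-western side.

KK64eg82

Longitude extended square 9; −1 → 8.
Latitude extended square 1; +1 → 2.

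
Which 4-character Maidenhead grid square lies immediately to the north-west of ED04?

DD95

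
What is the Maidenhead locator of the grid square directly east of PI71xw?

Longitude subsquare x = 23; +1 → 24, wraps to 0 = a, carry into square.
Longitude square 7; +1 → 8.
The latitude characters are unchanged.

PI81aw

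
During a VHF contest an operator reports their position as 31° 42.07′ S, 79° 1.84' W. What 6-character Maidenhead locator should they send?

Add 180° to longitude and 90° to latitude: 100.9693, 58.2988.
Field: lon ⌊100.9693/20⌋ = 5 → F; lat ⌊58.2988/10⌋ = 5 → F.
Square: lon ⌊0.9693/2⌋ = 0; lat ⌊8.2988/1⌋ = 8.
Subsquare: lon ⌊0.9693/0.0833333⌋ = 11 → l; lat ⌊0.2988/0.0416667⌋ = 7 → h.

FF08lh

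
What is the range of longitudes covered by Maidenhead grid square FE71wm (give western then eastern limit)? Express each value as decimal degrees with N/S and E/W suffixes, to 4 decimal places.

Field F=5, E=4: +5·20° lon, +4·10° lat → SW at lon -80°, lat -50°.
Square 7, 1: +7·2° lon, +1·1° lat → SW at lon -66°, lat -49°.
Subsquare w=22, m=12: +22·0.0833333° lon, +12·0.0416667° lat → SW at lon -64.1667°, lat -48.5°.
Cell spans 0.0833333° lon × 0.0416667° lat.
west 64.1667° W, east 64.0833° W.

64.1667° W, 64.0833° W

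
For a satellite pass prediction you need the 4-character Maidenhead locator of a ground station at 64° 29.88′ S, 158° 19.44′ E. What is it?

Shift to the Maidenhead origin (180°W, 90°S): lon 338.32, lat 25.50.
Field: 338.32/20 → 16 → Q, 25.50/10 → 2 → C; chars QC.
Square: 18.32/2 → 9, 5.50/1 → 5; chars 95.

QC95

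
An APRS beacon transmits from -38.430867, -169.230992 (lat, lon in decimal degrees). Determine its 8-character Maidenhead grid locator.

Offset from 180°W / 90°S: lon 10.76901°, lat 51.56913°.
Field: lon ⌊10.76901/20⌋ = 0 → A; lat ⌊51.56913/10⌋ = 5 → F.
Square: lon ⌊10.76901/2⌋ = 5; lat ⌊1.56913/1⌋ = 1.
Subsquare: lon ⌊0.76901/0.0833333⌋ = 9 → j; lat ⌊0.56913/0.0416667⌋ = 13 → n.
Extended square: lon ⌊0.01901/0.00833333⌋ = 2; lat ⌊0.02747/0.00416667⌋ = 6.

AF51jn26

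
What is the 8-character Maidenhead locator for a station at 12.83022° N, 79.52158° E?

MK92st29

Add 180° to longitude and 90° to latitude: 259.52158, 102.83022.
Field (20°×10°, letters A–R): lon ⌊259.52158/20⌋ = 12 → M; lat ⌊102.83022/10⌋ = 10 → K.
Square (2°×1°, digits 0–9): lon ⌊19.52158/2⌋ = 9; lat ⌊2.83022/1⌋ = 2.
Subsquare (5′×2.5′, letters a–x): lon ⌊1.52158/0.0833333⌋ = 18 → s; lat ⌊0.83022/0.0416667⌋ = 19 → t.
Extended square (30″×15″, digits 0–9): lon ⌊0.02158/0.00833333⌋ = 2; lat ⌊0.03855/0.00416667⌋ = 9.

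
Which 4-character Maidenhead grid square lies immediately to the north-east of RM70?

RM81

Longitude square 7; +1 → 8.
Latitude square 0; +1 → 1.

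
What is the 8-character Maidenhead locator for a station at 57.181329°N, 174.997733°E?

Add 180° to longitude and 90° to latitude: 354.99773, 147.18133.
Field: 354.99773/20 → 17 → R, 147.18133/10 → 14 → O; chars RO.
Square: 14.99773/2 → 7, 7.18133/1 → 7; chars 77.
Subsquare: 0.99773/0.0833333 → 11 → l, 0.18133/0.0416667 → 4 → e; chars le.
Extended square: 0.08107/0.00833333 → 9, 0.01466/0.00416667 → 3; chars 93.

RO77le93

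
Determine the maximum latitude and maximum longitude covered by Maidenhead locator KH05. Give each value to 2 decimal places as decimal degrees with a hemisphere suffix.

14.00° S, 22.00° E

Field K=10, H=7: +10·20° lon, +7·10° lat → SW at lon 20°, lat -20°.
Square 0, 5: +0·2° lon, +5·1° lat → SW at lon 20°, lat -15°.
Cell spans 2° lon × 1° lat. NE corner is SW corner plus one full cell.
latitude 14.00° S, longitude 22.00° E.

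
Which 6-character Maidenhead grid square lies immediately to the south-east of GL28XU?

GL38at

Longitude subsquare x = 23; +1 → 24, wraps to 0 = a, carry into square.
Longitude square 2; +1 → 3.
Latitude subsquare u = 20; −1 → 19 = t.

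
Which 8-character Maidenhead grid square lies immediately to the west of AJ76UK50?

AJ76uk40

Longitude extended square 5; −1 → 4.
The latitude characters are unchanged.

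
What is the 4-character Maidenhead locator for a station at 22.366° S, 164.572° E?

RG27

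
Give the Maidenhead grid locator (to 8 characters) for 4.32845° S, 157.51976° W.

BI15fq71

Offset from 180°W / 90°S: lon 22.48024°, lat 85.67155°.
Field: 22.48024/20 → 1 → B, 85.67155/10 → 8 → I; chars BI.
Square: 2.48024/2 → 1, 5.67155/1 → 5; chars 15.
Subsquare: 0.48024/0.0833333 → 5 → f, 0.67155/0.0416667 → 16 → q; chars fq.
Extended square: 0.06357/0.00833333 → 7, 0.00488/0.00416667 → 1; chars 71.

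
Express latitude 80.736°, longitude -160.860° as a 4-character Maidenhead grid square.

AR90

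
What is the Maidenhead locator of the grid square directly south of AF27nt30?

AF27ns39

Latitude extended square 0; −1 → -1, wraps to 9, carry into subsquare.
Latitude subsquare t = 19; −1 → 18 = s.
The longitude characters are unchanged.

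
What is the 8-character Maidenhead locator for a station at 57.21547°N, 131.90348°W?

CO47bf11

Add 180° to longitude and 90° to latitude: 48.09652, 147.21547.
Field (20°×10°, letters A–R): 48.09652/20 → 2 → C, 147.21547/10 → 14 → O; chars CO.
Square (2°×1°, digits 0–9): 8.09652/2 → 4, 7.21547/1 → 7; chars 47.
Subsquare (5′×2.5′, letters a–x): 0.09652/0.0833333 → 1 → b, 0.21547/0.0416667 → 5 → f; chars bf.
Extended square (30″×15″, digits 0–9): 0.01319/0.00833333 → 1, 0.00714/0.00416667 → 1; chars 11.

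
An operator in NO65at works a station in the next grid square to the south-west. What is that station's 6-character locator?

NO55xs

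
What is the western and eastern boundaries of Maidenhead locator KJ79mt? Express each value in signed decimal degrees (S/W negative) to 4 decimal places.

35.0000, 35.0833

Field K=10, J=9: +10·20° lon, +9·10° lat → SW at lon 20°, lat 0°.
Square 7, 9: +7·2° lon, +9·1° lat → SW at lon 34°, lat 9°.
Subsquare m=12, t=19: +12·0.0833333° lon, +19·0.0416667° lat → SW at lon 35°, lat 9.79167°.
Cell spans 0.0833333° lon × 0.0416667° lat.
west 35.0000, east 35.0833.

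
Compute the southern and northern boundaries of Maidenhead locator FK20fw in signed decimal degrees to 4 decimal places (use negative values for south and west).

10.9167, 10.9583

Field F=5, K=10: +5·20° lon, +10·10° lat → SW at lon -80°, lat 10°.
Square 2, 0: +2·2° lon, +0·1° lat → SW at lon -76°, lat 10°.
Subsquare f=5, w=22: +5·0.0833333° lon, +22·0.0416667° lat → SW at lon -75.5833°, lat 10.9167°.
Cell spans 0.0833333° lon × 0.0416667° lat.
south 10.9167, north 10.9583.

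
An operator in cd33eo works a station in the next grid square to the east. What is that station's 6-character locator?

CD33fo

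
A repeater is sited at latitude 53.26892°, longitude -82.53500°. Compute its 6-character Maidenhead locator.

Offset from 180°W / 90°S: lon 97.4650°, lat 143.2689°.
Field: 97.4650/20 → 4 → E, 143.2689/10 → 14 → O; chars EO.
Square: 17.4650/2 → 8, 3.2689/1 → 3; chars 83.
Subsquare: 1.4650/0.0833333 → 17 → r, 0.2689/0.0416667 → 6 → g; chars rg.

EO83rg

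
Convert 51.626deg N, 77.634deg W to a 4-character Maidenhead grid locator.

FO11

Offset from 180°W / 90°S: lon 102.37°, lat 141.63°.
Field: 102.37/20 → 5 → F, 141.63/10 → 14 → O; chars FO.
Square: 2.37/2 → 1, 1.63/1 → 1; chars 11.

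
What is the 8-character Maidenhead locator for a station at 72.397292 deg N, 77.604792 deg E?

MQ82tj25

Shift to the Maidenhead origin (180°W, 90°S): lon 257.60479, lat 162.39729.
Field: 257.60479/20 → 12 → M, 162.39729/10 → 16 → Q; chars MQ.
Square: 17.60479/2 → 8, 2.39729/1 → 2; chars 82.
Subsquare: 1.60479/0.0833333 → 19 → t, 0.39729/0.0416667 → 9 → j; chars tj.
Extended square: 0.02146/0.00833333 → 2, 0.02229/0.00416667 → 5; chars 25.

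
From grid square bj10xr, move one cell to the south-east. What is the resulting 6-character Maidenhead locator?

BJ20aq

Longitude subsquare x = 23; +1 → 24, wraps to 0 = a, carry into square.
Longitude square 1; +1 → 2.
Latitude subsquare r = 17; −1 → 16 = q.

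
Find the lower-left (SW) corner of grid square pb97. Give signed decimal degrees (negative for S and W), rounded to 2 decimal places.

-73.00, 138.00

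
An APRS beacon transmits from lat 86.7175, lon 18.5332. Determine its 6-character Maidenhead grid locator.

JR96gr

Add 180° to longitude and 90° to latitude: 198.5332, 176.7175.
Field: 198.5332/20 → 9 → J, 176.7175/10 → 17 → R; chars JR.
Square: 18.5332/2 → 9, 6.7175/1 → 6; chars 96.
Subsquare: 0.5332/0.0833333 → 6 → g, 0.7175/0.0416667 → 17 → r; chars gr.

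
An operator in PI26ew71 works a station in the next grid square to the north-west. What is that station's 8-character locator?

Longitude extended square 7; −1 → 6.
Latitude extended square 1; +1 → 2.

PI26ew62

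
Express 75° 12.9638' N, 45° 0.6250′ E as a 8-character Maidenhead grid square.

LQ25mf11

Shift to the Maidenhead origin (180°W, 90°S): lon 225.01042, lat 165.21606.
Field: lon ⌊225.01042/20⌋ = 11 → L; lat ⌊165.21606/10⌋ = 16 → Q.
Square: lon ⌊5.01042/2⌋ = 2; lat ⌊5.21606/1⌋ = 5.
Subsquare: lon ⌊1.01042/0.0833333⌋ = 12 → m; lat ⌊0.21606/0.0416667⌋ = 5 → f.
Extended square: lon ⌊0.01042/0.00833333⌋ = 1; lat ⌊0.00773/0.00416667⌋ = 1.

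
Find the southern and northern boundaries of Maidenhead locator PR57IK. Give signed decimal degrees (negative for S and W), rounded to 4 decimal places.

87.4167, 87.4583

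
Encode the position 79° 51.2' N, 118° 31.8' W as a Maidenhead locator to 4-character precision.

DQ09

Shift to the Maidenhead origin (180°W, 90°S): lon 61.47, lat 169.85.
Field (20°×10°, letters A–R): 61.47/20 → 3 → D, 169.85/10 → 16 → Q; chars DQ.
Square (2°×1°, digits 0–9): 1.47/2 → 0, 9.85/1 → 9; chars 09.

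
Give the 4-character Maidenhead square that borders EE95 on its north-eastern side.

Longitude square 9; +1 → 10, wraps to 0, carry into field.
Longitude field E = 4; +1 → 5 = F.
Latitude square 5; +1 → 6.

FE06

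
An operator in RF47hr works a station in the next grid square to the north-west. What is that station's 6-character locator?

RF47gs

Longitude subsquare h = 7; −1 → 6 = g.
Latitude subsquare r = 17; +1 → 18 = s.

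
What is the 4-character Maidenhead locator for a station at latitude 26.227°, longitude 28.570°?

KL46

Offset from 180°W / 90°S: lon 208.57°, lat 116.23°.
Field (20°×10°, letters A–R): lon ⌊208.57/20⌋ = 10 → K; lat ⌊116.23/10⌋ = 11 → L.
Square (2°×1°, digits 0–9): lon ⌊8.57/2⌋ = 4; lat ⌊6.23/1⌋ = 6.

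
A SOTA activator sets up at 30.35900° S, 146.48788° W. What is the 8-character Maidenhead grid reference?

Shift to the Maidenhead origin (180°W, 90°S): lon 33.51212, lat 59.64100.
Field: lon ⌊33.51212/20⌋ = 1 → B; lat ⌊59.64100/10⌋ = 5 → F.
Square: lon ⌊13.51212/2⌋ = 6; lat ⌊9.64100/1⌋ = 9.
Subsquare: lon ⌊1.51212/0.0833333⌋ = 18 → s; lat ⌊0.64100/0.0416667⌋ = 15 → p.
Extended square: lon ⌊0.01212/0.00833333⌋ = 1; lat ⌊0.01600/0.00416667⌋ = 3.

BF69sp13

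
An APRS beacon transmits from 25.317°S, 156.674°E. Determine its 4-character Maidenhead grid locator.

Add 180° to longitude and 90° to latitude: 336.67, 64.68.
Field: lon ⌊336.67/20⌋ = 16 → Q; lat ⌊64.68/10⌋ = 6 → G.
Square: lon ⌊16.67/2⌋ = 8; lat ⌊4.68/1⌋ = 4.

QG84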